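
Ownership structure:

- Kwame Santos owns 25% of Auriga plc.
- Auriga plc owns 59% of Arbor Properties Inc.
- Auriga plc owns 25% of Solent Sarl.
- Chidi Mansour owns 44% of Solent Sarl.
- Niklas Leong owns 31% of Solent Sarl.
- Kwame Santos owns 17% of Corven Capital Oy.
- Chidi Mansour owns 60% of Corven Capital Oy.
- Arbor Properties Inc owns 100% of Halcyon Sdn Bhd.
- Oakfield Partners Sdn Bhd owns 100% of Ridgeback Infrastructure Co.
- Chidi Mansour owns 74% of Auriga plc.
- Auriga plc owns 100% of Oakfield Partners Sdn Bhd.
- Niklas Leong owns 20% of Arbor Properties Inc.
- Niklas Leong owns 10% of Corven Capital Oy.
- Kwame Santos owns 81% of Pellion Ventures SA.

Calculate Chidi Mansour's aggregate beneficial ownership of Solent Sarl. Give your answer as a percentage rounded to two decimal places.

Chidi reaches Solent along 2 paths.
Via Auriga: 74% × 25% = 18.5%.
Direct stake: 44% = 44%.
Total: 18.5% + 44% = 62.5%.
Rounded: 62.50%.

62.50%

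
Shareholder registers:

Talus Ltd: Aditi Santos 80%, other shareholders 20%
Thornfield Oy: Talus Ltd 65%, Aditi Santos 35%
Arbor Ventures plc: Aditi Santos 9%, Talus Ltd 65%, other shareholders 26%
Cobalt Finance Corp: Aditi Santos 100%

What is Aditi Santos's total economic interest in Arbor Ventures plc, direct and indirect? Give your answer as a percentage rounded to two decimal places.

61.00%

Aditi reaches Arbor along 2 paths.
Direct stake: 9% = 9%.
Via Talus: 80% × 65% = 52%.
Total: 9% + 52% = 61%.
Rounded: 61.00%.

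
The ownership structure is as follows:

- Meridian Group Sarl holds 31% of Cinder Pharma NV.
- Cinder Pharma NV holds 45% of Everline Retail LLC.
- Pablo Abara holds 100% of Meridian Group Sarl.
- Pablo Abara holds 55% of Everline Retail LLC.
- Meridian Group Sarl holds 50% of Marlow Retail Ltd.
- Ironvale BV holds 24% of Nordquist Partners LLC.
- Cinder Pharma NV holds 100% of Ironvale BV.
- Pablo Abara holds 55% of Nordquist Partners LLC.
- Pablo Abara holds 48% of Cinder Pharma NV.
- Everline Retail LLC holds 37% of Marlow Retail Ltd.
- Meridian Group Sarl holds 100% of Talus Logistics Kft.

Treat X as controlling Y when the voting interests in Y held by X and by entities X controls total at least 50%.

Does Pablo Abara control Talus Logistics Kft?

Yes

Pablo holds 100% of Meridian, so Pablo controls Meridian.
Meridian holds 100% of Talus, so Pablo controls Talus.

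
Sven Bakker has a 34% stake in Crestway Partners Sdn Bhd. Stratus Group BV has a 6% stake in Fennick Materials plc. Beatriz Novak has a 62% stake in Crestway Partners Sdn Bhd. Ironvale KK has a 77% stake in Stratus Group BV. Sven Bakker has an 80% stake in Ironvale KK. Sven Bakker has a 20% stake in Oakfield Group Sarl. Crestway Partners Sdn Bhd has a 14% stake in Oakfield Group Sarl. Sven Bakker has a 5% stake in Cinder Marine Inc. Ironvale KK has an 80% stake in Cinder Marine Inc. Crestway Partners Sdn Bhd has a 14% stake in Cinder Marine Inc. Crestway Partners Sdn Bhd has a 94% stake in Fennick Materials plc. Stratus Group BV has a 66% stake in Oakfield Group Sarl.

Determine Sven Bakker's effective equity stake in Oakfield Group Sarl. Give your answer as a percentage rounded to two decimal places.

Sven reaches Oakfield along 3 paths.
Via Crestway: 34% × 14% = 4.76%.
Via Ironvale → Stratus: 80% × 77% × 66% = 40.656%.
Direct stake: 20% = 20%.
Total: 4.76% + 40.656% + 20% = 65.416%.
Rounded: 65.42%.

65.42%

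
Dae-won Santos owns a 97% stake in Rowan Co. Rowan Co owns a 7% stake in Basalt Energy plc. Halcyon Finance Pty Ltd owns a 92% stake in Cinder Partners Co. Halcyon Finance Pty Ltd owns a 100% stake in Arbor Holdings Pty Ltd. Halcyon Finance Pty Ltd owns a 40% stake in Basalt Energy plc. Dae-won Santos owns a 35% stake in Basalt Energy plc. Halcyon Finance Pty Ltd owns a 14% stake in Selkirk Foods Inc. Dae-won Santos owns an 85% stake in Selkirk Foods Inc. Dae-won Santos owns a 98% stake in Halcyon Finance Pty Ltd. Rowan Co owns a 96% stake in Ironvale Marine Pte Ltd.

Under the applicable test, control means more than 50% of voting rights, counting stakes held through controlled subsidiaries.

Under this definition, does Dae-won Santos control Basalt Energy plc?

Yes

Dae-won holds 98% of Halcyon, so Dae-won controls Halcyon.
Dae-won holds 97% of Rowan, so Dae-won controls Rowan.
Rowan and Dae-won and Halcyon together hold 7% + 35% + 40% = 82% of Basalt, so Dae-won controls Basalt.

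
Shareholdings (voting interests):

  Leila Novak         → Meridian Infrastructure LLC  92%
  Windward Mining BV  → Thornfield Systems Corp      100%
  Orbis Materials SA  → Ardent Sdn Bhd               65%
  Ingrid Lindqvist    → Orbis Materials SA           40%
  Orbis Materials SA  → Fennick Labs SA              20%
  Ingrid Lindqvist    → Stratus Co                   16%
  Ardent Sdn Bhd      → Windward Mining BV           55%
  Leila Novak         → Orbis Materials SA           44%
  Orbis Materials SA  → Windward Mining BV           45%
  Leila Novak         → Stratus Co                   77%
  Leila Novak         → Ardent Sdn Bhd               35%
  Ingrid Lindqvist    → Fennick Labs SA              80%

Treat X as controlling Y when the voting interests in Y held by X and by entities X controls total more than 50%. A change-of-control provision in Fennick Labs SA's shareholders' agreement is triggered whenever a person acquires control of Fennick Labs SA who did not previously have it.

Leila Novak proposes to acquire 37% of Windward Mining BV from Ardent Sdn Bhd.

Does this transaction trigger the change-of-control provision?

The purchase adds only to Leila's holdings (Ardent's stake shrinks), so Leila is the only person who could newly come to control Fennick.
Leila holds 92% of Meridian, so Leila controls Meridian.
Leila holds 77% of Stratus, so Leila controls Stratus.
Neither Leila nor any entity Leila controls holds any voting interest in Fennick.
So before the transaction, Leila does not control Fennick.
After the purchase, Leila holds 37% of Windward directly, and Ardent's stake falls to 18%.
Leila's side now holds 37% of Windward, not > 50%, so Leila still does not control Windward.
After the transaction, neither Leila nor any entity Leila controls holds a voting interest in Fennick, so Leila still does not control it.
No new person acquires control, so the clause is not triggered.

No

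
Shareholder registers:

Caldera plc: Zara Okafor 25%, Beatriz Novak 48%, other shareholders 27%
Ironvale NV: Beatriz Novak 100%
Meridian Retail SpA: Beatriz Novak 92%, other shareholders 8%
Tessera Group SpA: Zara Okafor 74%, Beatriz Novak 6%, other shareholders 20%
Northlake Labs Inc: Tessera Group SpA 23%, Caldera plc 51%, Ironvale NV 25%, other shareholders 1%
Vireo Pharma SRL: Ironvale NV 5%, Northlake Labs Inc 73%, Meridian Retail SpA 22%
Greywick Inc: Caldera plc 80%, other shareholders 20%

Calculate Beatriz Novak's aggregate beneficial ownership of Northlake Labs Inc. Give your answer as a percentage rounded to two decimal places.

Beatriz reaches Northlake along 3 paths.
Via Tessera: 6% × 23% = 1.38%.
Via Caldera: 48% × 51% = 24.48%.
Via Ironvale: 100% × 25% = 25%.
Total: 1.38% + 24.48% + 25% = 50.86%.

50.86%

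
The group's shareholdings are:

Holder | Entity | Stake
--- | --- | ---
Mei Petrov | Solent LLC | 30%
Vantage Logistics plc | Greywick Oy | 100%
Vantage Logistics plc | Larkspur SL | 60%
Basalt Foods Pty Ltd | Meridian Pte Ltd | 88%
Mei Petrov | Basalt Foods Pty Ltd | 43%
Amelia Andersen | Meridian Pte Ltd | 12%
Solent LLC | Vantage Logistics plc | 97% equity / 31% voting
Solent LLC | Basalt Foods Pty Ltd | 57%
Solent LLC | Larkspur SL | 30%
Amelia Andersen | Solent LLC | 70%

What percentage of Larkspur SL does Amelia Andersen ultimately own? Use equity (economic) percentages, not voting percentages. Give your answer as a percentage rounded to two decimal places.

Amelia reaches Larkspur along 2 paths.
Via Solent: 70% × 30% = 21%.
Via Solent → Vantage: 70% × 97% × 60% = 40.74%.
Total: 21% + 40.74% = 61.74%.

61.74%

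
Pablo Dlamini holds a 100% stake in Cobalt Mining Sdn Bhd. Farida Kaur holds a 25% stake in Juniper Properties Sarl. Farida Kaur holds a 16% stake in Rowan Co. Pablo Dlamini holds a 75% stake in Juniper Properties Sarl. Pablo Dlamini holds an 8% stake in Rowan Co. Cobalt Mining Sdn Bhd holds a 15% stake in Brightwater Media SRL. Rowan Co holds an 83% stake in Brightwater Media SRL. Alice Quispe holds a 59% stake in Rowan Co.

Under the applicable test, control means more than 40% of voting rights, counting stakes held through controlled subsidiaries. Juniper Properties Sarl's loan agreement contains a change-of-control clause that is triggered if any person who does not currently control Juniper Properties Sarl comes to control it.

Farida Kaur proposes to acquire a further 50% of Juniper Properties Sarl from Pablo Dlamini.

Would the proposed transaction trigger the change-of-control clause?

The purchase adds only to Farida's holdings (Pablo's stake shrinks), so Farida is the only person who could newly come to control Juniper.
Farida's largest direct stake is 25% in Juniper, which does not meet the threshold, so Farida controls no company.
In Juniper, Farida's side holds only 25%, not > 40%.
So before the transaction, Farida does not control Juniper.
After the purchase, Farida's direct stake in Juniper rises to 25% + 50% = 75%, and Pablo's stake falls to 25%.
Farida holds 75% of Juniper, so Farida controls Juniper.
Farida did not control Juniper before and does after, so the clause is triggered.

Yes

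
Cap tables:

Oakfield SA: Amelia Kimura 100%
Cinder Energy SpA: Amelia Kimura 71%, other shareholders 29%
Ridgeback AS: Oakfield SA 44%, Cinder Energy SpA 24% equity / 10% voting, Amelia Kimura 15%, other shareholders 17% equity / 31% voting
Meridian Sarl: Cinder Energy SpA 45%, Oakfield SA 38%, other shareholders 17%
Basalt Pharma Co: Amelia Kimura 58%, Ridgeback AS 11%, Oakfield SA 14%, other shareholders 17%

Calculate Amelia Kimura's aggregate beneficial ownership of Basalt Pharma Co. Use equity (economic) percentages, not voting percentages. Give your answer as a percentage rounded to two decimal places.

Amelia reaches Basalt along 5 paths.
Direct stake: 58% = 58%.
Via Oakfield → Ridgeback: 100% × 44% × 11% = 4.84%.
Via Cinder → Ridgeback: 71% × 24% × 11% = 1.8744%.
Via Ridgeback: 15% × 11% = 1.65%.
Via Oakfield: 100% × 14% = 14%.
Total: 58% + 4.84% + 1.8744% + 1.65% + 14% = 80.3644%.
Rounded: 80.36%.

80.36%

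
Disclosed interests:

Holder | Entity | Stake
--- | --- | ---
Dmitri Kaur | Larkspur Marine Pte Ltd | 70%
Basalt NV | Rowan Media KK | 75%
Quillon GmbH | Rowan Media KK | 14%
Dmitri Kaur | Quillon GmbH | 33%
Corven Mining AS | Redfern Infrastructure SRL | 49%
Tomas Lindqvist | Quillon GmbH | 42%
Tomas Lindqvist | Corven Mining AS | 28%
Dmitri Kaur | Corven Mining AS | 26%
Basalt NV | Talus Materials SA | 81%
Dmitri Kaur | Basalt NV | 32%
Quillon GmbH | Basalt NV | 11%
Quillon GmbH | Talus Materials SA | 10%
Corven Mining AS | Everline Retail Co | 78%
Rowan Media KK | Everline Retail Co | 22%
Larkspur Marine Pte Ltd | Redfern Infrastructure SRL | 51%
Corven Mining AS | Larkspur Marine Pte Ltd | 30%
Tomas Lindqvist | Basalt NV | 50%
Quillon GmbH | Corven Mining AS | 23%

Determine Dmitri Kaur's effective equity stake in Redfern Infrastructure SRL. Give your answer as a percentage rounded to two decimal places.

Dmitri reaches Redfern along 5 paths.
Via Corven: 26% × 49% = 12.74%.
Via Quillon → Corven: 33% × 23% × 49% = 3.7191%.
Via Corven → Larkspur: 26% × 30% × 51% = 3.978%.
Via Quillon → Corven → Larkspur: 33% × 23% × 30% × 51% = 1.16127%.
Via Larkspur: 70% × 51% = 35.7%.
Total: 12.74% + 3.7191% + 3.978% + 1.16127% + 35.7% = 57.29837%.
Rounded: 57.30%.

57.30%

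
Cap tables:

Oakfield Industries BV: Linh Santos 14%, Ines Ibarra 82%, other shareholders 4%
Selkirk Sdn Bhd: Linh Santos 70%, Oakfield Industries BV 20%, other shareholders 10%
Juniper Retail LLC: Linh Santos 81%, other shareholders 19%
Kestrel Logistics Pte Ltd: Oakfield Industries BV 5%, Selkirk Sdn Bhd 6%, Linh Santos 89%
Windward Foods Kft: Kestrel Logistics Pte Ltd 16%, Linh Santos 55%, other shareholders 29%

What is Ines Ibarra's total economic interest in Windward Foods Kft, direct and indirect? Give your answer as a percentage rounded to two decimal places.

Ines reaches Windward along 2 paths.
Via Oakfield → Kestrel: 82% × 5% × 16% = 0.656%.
Via Oakfield → Selkirk → Kestrel: 82% × 20% × 6% × 16% = 0.15744%.
Total: 0.656% + 0.15744% = 0.81344%.
Rounded: 0.81%.

0.81%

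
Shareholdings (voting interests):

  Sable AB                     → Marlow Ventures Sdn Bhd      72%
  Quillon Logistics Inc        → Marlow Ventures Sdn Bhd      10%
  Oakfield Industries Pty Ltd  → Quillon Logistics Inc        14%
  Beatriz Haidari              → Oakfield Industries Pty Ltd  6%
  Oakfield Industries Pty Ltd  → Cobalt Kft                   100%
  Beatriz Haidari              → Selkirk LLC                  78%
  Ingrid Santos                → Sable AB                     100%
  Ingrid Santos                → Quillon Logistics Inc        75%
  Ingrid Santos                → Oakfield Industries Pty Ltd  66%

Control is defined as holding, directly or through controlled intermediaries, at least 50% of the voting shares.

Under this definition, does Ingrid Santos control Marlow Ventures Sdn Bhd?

Ingrid holds 66% of Oakfield, so Ingrid controls Oakfield.
Oakfield and Ingrid together hold 14% + 75% = 89% of Quillon, so Ingrid controls Quillon.
Ingrid holds 100% of Sable, so Ingrid controls Sable.
Sable and Quillon together hold 72% + 10% = 82% of Marlow, so Ingrid controls Marlow.

Yes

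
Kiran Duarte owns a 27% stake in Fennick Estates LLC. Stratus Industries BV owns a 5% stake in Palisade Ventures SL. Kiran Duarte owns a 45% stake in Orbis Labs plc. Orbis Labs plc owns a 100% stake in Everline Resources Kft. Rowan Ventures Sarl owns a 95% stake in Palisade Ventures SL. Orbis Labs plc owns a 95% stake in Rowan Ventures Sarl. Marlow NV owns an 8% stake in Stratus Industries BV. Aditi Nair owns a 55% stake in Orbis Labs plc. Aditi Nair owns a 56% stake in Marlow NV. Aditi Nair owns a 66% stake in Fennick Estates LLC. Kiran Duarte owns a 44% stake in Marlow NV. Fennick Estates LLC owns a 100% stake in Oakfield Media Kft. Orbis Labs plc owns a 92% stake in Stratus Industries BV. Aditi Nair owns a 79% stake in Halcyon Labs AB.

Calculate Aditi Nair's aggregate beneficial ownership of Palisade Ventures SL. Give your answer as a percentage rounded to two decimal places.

Aditi reaches Palisade along 3 paths.
Via Orbis → Rowan: 55% × 95% × 95% = 49.6375%.
Via Marlow → Stratus: 56% × 8% × 5% = 0.224%.
Via Orbis → Stratus: 55% × 92% × 5% = 2.53%.
Total: 49.6375% + 0.224% + 2.53% = 52.3915%.
Rounded: 52.39%.

52.39%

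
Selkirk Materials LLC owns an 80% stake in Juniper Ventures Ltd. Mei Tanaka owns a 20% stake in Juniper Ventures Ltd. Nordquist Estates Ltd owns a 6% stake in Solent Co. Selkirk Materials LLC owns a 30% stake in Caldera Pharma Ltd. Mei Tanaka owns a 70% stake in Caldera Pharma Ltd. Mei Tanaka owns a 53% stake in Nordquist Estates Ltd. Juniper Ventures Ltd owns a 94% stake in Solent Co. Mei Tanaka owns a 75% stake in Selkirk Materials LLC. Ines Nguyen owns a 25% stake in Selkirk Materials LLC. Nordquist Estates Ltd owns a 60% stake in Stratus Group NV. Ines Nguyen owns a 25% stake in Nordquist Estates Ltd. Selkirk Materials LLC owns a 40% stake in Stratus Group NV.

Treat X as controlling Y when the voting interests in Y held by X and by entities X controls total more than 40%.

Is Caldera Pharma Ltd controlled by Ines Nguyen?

No

Ines's largest direct stake is 25% in Selkirk, which does not meet the threshold, so Ines controls no company.
Neither Ines nor any entity Ines controls holds any voting interest in Caldera.
So Ines does not control Caldera.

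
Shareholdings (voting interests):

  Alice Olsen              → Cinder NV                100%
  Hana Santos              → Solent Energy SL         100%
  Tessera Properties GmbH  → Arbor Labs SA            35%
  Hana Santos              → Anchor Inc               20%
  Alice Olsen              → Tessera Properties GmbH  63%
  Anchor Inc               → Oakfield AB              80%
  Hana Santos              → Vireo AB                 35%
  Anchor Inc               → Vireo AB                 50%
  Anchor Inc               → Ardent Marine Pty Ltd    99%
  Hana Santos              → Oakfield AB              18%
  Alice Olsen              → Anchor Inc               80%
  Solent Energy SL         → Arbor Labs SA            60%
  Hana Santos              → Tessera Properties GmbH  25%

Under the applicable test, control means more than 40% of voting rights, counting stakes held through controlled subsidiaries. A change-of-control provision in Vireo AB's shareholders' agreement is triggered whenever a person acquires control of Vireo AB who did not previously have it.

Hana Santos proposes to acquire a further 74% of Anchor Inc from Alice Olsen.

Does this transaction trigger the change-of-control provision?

Yes

The purchase adds only to Hana's holdings (Alice's stake shrinks), so Hana is the only person who could newly come to control Vireo.
Hana holds 100% of Solent, so Hana controls Solent.
Solent holds 60% of Arbor, so Hana controls Arbor.
In Vireo, Hana's side holds only 35%, not > 40%.
So before the transaction, Hana does not control Vireo.
After the purchase, Hana's direct stake in Anchor rises to 20% + 74% = 94%, and Alice's stake falls to 6%.
Hana holds 94% of Anchor, so Hana controls Anchor.
Anchor and Hana together hold 50% + 35% = 85% of Vireo, so Hana controls Vireo.
Hana did not control Vireo before and does after, so the clause is triggered.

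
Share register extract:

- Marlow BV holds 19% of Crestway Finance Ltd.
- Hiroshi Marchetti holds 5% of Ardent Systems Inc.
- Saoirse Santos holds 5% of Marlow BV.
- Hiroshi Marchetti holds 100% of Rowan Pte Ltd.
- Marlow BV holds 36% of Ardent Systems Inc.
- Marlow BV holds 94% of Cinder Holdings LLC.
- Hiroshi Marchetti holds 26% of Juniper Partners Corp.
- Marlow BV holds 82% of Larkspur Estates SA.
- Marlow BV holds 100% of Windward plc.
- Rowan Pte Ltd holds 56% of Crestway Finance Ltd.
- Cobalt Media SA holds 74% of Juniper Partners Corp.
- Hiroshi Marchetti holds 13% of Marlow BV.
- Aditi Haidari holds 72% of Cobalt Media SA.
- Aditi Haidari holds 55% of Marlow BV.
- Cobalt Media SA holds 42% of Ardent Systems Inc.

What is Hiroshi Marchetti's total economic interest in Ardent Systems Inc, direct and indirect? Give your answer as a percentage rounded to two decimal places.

Hiroshi reaches Ardent along 2 paths.
Direct stake: 5% = 5%.
Via Marlow: 13% × 36% = 4.68%.
Total: 5% + 4.68% = 9.68%.

9.68%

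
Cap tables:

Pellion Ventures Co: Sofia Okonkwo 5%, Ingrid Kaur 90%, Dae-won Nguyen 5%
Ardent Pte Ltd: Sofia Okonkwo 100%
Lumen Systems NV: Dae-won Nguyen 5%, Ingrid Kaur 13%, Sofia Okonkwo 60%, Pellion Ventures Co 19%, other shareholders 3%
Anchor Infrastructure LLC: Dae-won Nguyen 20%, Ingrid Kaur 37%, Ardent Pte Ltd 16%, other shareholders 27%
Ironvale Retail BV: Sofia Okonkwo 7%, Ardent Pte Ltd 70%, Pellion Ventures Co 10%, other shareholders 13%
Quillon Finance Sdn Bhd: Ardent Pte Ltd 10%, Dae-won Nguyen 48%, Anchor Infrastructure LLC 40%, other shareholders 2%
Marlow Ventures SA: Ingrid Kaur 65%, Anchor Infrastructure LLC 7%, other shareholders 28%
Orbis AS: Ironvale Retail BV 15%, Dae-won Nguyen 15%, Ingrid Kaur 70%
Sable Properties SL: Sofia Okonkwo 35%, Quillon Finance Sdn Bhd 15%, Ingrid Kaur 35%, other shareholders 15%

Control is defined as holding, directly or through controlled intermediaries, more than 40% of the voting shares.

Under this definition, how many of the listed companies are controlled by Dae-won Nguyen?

1

Dae-won holds 48% of Quillon, so Dae-won controls Quillon.
No other company's threshold is met.
Dae-won controls 1 company.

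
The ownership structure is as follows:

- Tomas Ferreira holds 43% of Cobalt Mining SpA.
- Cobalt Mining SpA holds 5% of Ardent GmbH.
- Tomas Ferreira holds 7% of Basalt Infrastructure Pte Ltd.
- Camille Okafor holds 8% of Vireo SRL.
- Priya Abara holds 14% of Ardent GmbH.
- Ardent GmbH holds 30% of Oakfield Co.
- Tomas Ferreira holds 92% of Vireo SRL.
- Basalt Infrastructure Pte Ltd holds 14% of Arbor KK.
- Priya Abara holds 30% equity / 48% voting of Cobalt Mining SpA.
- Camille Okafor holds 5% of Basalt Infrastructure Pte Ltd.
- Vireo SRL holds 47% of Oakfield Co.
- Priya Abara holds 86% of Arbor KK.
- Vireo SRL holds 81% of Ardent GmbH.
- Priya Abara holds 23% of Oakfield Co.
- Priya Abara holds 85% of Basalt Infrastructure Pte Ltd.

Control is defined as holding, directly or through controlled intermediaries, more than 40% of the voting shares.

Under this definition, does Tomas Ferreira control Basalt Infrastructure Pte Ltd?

No

Tomas holds 43% of Cobalt, so Tomas controls Cobalt.
Tomas holds 92% of Vireo, so Tomas controls Vireo.
Cobalt and Vireo together hold 5% + 81% = 86% of Ardent, so Tomas controls Ardent.
Ardent and Vireo together hold 30% + 47% = 77% of Oakfield, so Tomas controls Oakfield.
In Basalt, Tomas's side holds only 7%, not > 40%.
So Tomas does not control Basalt.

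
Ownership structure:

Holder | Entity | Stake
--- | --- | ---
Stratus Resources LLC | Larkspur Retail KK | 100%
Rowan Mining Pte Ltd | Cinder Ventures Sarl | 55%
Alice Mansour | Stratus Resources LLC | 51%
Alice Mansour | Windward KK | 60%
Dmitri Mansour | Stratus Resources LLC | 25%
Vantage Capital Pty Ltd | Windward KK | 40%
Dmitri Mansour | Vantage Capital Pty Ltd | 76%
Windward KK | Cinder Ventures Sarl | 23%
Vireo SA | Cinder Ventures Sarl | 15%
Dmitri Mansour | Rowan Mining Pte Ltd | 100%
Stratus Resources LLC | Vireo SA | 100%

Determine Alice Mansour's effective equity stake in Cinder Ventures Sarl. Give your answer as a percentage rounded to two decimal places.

21.45%

Alice reaches Cinder along 2 paths.
Via Stratus → Vireo: 51% × 100% × 15% = 7.65%.
Via Windward: 60% × 23% = 13.8%.
Total: 7.65% + 13.8% = 21.45%.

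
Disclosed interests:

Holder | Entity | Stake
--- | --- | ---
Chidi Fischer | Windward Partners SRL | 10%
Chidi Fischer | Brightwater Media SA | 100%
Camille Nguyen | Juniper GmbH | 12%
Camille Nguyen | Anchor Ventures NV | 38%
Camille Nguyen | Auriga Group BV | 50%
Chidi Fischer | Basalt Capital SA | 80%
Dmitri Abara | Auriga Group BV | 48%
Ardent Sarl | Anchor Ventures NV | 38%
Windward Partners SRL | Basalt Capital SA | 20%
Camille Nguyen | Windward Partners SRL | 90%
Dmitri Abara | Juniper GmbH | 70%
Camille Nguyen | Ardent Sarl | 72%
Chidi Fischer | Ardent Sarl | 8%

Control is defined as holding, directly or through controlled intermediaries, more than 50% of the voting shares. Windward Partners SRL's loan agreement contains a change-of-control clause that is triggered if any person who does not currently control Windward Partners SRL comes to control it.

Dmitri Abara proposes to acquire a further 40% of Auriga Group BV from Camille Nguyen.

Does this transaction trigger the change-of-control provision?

No

The purchase adds only to Dmitri's holdings (Camille's stake shrinks), so Dmitri is the only person who could newly come to control Windward.
Dmitri holds 70% of Juniper, so Dmitri controls Juniper.
Neither Dmitri nor any entity Dmitri controls holds any voting interest in Windward.
So before the transaction, Dmitri does not control Windward.
After the purchase, Dmitri's direct stake in Auriga rises to 48% + 40% = 88%, and Camille's stake falls to 10%.
Dmitri holds 88% of Auriga, so Dmitri controls Auriga.
After the transaction, neither Dmitri nor any entity Dmitri controls holds a voting interest in Windward, so Dmitri still does not control it.
No new person acquires control, so the clause is not triggered.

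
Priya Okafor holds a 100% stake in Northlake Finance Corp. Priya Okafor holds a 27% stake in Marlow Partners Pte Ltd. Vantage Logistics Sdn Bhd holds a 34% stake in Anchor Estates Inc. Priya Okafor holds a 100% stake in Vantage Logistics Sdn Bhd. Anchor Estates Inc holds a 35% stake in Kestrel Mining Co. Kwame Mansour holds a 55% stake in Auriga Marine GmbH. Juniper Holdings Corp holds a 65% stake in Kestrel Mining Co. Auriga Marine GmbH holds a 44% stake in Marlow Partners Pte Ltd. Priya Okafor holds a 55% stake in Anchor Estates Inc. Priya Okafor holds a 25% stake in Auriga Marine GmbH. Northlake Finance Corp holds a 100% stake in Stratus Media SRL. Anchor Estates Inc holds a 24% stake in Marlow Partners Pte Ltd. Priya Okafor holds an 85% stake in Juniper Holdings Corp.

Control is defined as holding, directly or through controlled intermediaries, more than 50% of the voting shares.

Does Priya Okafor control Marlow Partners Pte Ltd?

Yes

Priya holds 100% of Vantage, so Priya controls Vantage.
Priya and Vantage together hold 55% + 34% = 89% of Anchor, so Priya controls Anchor.
Anchor and Priya together hold 24% + 27% = 51% of Marlow, so Priya controls Marlow.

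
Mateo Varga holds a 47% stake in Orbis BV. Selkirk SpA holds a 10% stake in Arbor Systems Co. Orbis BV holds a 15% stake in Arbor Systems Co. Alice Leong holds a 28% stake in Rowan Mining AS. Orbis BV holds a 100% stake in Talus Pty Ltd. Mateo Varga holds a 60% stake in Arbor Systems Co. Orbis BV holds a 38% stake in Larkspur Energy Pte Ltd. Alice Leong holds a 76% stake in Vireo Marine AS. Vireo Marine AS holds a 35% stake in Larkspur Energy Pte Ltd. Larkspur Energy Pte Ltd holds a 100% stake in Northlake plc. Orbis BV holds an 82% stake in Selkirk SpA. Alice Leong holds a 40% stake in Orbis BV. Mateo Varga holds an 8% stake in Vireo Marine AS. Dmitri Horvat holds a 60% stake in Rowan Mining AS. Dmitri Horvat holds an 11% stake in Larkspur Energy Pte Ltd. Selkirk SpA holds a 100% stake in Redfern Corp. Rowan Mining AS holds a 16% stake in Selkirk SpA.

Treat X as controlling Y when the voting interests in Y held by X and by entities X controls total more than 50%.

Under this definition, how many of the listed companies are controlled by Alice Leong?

Alice holds 76% of Vireo, so Alice controls Vireo.
No other company's threshold is met.
Alice controls 1 company.

1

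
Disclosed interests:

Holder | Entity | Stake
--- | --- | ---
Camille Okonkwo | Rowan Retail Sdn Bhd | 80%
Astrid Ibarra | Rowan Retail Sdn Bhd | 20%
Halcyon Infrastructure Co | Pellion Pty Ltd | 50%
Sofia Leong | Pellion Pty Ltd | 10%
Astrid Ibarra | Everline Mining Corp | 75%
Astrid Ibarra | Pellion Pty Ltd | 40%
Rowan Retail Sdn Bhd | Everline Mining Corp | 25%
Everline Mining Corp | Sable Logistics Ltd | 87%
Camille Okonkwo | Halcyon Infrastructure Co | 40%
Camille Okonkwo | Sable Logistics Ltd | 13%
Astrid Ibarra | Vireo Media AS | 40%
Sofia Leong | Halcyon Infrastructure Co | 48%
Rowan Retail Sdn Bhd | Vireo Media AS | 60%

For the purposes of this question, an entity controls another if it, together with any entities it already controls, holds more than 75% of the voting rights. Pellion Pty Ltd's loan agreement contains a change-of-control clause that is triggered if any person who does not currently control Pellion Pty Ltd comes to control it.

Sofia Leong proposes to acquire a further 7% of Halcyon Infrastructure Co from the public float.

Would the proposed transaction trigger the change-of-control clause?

The purchase changes only Sofia's holdings, so Sofia is the only person who could newly come to control Pellion.
Sofia's largest direct stake is 48% in Halcyon, which does not meet the threshold, so Sofia controls no company.
In Pellion, Sofia's side holds only 10%, not > 75%.
So before the transaction, Sofia does not control Pellion.
After the purchase, Sofia's direct stake in Halcyon rises to 48% + 7% = 55%.
Sofia's side now holds 55% of Halcyon, not > 75%, so Sofia still does not control Halcyon.
After the transaction, Sofia's side holds 10% of Pellion, not > 75%, so Sofia still does not control Pellion.
No new person acquires control, so the clause is not triggered.

No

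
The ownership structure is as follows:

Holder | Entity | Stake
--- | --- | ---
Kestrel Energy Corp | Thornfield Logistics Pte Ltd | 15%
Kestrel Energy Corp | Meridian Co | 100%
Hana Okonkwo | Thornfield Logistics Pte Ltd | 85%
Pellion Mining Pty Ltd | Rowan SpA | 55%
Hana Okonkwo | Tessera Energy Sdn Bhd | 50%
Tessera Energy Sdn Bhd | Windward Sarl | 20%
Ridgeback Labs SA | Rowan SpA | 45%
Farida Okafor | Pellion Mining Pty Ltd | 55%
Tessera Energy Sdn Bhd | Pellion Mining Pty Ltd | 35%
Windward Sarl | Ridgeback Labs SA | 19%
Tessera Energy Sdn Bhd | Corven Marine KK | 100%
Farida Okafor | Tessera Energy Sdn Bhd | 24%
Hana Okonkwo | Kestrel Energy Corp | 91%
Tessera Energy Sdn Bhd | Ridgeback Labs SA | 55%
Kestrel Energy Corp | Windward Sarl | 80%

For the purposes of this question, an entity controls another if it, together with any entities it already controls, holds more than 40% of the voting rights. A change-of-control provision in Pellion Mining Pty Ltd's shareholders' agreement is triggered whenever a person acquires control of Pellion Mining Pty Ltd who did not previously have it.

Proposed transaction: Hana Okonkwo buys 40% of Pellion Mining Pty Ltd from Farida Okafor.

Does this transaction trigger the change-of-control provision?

Yes

The purchase adds only to Hana's holdings (Farida's stake shrinks), so Hana is the only person who could newly come to control Pellion.
Hana holds 50% of Tessera, so Hana controls Tessera.
Hana holds 91% of Kestrel, so Hana controls Kestrel.
Tessera and Kestrel together hold 20% + 80% = 100% of Windward, so Hana controls Windward.
Tessera holds 100% of Corven, so Hana controls Corven.
Tessera and Windward together hold 55% + 19% = 74% of Ridgeback, so Hana controls Ridgeback.
Kestrel and Hana together hold 15% + 85% = 100% of Thornfield, so Hana controls Thornfield.
Ridgeback holds 45% of Rowan, so Hana controls Rowan.
Kestrel holds 100% of Meridian, so Hana controls Meridian.
In Pellion, Hana's side holds only 35%, not > 40%.
So before the transaction, Hana does not control Pellion.
After the purchase, Hana holds 40% of Pellion directly, and Farida's stake falls to 15%.
Tessera and Hana together hold 35% + 40% = 75% of Pellion, so Hana controls Pellion.
Hana did not control Pellion before and does after, so the clause is triggered.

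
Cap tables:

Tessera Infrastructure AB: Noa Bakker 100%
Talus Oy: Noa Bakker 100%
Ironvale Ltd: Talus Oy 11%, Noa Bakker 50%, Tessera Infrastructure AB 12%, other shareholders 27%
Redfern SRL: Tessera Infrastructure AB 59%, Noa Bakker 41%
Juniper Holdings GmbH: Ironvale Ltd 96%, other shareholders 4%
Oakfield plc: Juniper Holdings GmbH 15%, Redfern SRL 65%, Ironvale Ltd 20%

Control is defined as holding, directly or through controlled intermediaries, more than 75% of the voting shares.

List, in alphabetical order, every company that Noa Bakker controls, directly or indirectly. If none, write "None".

Redfern SRL, Talus Oy, Tessera Infrastructure AB

Noa holds 100% of Tessera, so Noa controls Tessera.
Noa holds 100% of Talus, so Noa controls Talus.
Tessera and Noa together hold 59% + 41% = 100% of Redfern, so Noa controls Redfern.
No other company's threshold is met.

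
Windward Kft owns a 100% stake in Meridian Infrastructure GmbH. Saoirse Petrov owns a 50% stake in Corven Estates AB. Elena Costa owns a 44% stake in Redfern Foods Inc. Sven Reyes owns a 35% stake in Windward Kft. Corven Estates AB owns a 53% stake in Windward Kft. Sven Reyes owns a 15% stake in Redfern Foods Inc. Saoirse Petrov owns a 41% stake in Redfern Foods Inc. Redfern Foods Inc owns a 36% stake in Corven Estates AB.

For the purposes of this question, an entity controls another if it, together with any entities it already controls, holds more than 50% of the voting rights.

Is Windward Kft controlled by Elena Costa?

No

Elena's largest direct stake is 44% in Redfern, which does not meet the threshold, so Elena controls no company.
Neither Elena nor any entity Elena controls holds any voting interest in Windward.
So Elena does not control Windward.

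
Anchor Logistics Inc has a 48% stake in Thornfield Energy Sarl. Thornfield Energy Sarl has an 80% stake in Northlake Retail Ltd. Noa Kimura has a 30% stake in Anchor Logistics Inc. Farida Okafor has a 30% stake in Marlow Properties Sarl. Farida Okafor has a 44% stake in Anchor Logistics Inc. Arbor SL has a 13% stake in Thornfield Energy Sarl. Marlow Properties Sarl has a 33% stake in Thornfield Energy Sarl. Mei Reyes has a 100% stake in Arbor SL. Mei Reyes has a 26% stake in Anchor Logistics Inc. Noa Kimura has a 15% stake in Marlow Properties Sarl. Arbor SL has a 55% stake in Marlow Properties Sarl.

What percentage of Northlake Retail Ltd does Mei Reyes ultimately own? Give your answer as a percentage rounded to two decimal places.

Mei reaches Northlake along 3 paths.
Via Arbor → Marlow → Thornfield: 100% × 55% × 33% × 80% = 14.52%.
Via Anchor → Thornfield: 26% × 48% × 80% = 9.984%.
Via Arbor → Thornfield: 100% × 13% × 80% = 10.4%.
Total: 14.52% + 9.984% + 10.4% = 34.904%.
Rounded: 34.90%.

34.90%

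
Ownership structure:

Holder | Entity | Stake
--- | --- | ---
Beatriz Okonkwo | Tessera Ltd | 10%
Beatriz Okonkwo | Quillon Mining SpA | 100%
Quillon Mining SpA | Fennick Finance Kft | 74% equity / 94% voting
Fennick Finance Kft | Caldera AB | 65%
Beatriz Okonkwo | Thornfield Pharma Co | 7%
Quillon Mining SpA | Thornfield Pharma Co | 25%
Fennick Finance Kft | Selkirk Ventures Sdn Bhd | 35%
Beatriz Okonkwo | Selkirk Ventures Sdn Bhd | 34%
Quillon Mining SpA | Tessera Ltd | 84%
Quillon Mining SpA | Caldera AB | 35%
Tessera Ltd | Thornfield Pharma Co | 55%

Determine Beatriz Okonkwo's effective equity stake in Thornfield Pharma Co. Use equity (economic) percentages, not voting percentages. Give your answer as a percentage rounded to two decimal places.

83.70%

Beatriz reaches Thornfield along 4 paths.
Via Quillon → Tessera: 100% × 84% × 55% = 46.2%.
Via Tessera: 10% × 55% = 5.5%.
Via Quillon: 100% × 25% = 25%.
Direct stake: 7% = 7%.
Total: 46.2% + 5.5% + 25% + 7% = 83.7%.
Rounded: 83.70%.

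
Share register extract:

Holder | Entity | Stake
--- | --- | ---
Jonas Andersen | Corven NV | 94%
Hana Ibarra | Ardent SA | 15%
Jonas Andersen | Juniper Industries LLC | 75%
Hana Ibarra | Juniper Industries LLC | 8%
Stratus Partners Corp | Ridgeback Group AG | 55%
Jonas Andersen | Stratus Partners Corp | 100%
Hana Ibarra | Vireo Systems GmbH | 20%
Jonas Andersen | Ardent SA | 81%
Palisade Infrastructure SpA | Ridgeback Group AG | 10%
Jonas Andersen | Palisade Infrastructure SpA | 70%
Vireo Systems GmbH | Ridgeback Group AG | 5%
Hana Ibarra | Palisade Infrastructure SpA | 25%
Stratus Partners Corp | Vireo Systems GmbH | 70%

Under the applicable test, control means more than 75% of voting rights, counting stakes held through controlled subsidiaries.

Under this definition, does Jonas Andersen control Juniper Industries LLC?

No

Jonas holds 81% of Ardent, so Jonas controls Ardent.
Jonas holds 100% of Stratus, so Jonas controls Stratus.
Jonas holds 94% of Corven, so Jonas controls Corven.
In Juniper, Jonas's side holds only 75%, not > 75%.
So Jonas does not control Juniper.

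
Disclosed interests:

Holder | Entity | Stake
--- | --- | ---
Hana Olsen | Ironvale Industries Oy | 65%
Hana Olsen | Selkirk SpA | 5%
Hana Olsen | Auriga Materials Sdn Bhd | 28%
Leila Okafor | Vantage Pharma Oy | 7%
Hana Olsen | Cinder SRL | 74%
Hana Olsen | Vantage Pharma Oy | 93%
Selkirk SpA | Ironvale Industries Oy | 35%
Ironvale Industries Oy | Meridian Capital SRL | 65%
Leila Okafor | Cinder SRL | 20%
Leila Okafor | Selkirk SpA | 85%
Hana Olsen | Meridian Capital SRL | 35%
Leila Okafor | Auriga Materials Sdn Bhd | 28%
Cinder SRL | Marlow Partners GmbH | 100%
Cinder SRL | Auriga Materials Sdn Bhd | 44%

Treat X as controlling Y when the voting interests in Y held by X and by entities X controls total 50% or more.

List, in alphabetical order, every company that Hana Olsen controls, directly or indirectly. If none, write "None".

Hana holds 93% of Vantage, so Hana controls Vantage.
Hana holds 74% of Cinder, so Hana controls Cinder.
Hana holds 65% of Ironvale, so Hana controls Ironvale.
Ironvale and Hana together hold 65% + 35% = 100% of Meridian, so Hana controls Meridian.
Cinder and Hana together hold 44% + 28% = 72% of Auriga, so Hana controls Auriga.
Cinder holds 100% of Marlow, so Hana controls Marlow.
No other company's threshold is met.

Auriga Materials Sdn Bhd, Cinder SRL, Ironvale Industries Oy, Marlow Partners GmbH, Meridian Capital SRL, Vantage Pharma Oy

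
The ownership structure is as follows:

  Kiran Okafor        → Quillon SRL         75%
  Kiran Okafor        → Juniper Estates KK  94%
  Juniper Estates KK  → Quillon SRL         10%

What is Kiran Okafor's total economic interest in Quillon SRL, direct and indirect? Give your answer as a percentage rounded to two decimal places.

84.40%

Kiran reaches Quillon along 2 paths.
Direct stake: 75% = 75%.
Via Juniper: 94% × 10% = 9.4%.
Total: 75% + 9.4% = 84.4%.
Rounded: 84.40%.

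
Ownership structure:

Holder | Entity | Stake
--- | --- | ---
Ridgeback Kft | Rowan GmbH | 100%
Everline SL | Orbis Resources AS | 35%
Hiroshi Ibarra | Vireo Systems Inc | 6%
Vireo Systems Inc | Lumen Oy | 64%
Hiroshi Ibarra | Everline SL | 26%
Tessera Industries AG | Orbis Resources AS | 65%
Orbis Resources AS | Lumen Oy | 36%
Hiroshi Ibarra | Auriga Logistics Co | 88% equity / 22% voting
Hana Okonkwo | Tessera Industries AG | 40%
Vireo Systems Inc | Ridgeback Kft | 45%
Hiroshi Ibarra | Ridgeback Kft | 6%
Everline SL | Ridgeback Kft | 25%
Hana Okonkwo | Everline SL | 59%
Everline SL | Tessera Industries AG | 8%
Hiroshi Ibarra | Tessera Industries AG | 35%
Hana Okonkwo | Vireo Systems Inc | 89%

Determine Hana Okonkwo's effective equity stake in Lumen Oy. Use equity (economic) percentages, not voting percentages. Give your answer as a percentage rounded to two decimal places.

Hana reaches Lumen along 4 paths.
Via Vireo: 89% × 64% = 56.96%.
Via Everline → Tessera → Orbis: 59% × 8% × 65% × 36% = 1.10448%.
Via Tessera → Orbis: 40% × 65% × 36% = 9.36%.
Via Everline → Orbis: 59% × 35% × 36% = 7.434%.
Total: 56.96% + 1.10448% + 9.36% + 7.434% = 74.85848%.
Rounded: 74.86%.

74.86%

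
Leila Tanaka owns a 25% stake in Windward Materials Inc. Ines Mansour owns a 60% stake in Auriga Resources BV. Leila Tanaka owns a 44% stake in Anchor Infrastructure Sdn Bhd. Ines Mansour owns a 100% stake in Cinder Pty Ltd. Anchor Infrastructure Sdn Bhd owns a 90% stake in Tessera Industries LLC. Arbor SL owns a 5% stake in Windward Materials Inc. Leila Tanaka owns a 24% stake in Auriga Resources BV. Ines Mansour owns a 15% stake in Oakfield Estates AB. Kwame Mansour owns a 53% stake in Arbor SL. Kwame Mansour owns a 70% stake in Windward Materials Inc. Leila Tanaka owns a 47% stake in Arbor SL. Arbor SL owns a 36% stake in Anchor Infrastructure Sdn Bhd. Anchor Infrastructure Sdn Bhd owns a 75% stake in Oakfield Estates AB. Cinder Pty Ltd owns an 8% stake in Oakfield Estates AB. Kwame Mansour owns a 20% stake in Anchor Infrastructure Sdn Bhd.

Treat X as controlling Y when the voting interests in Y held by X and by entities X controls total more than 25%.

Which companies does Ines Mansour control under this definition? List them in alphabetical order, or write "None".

Auriga Resources BV, Cinder Pty Ltd

Ines holds 60% of Auriga, so Ines controls Auriga.
Ines holds 100% of Cinder, so Ines controls Cinder.
No other company's threshold is met.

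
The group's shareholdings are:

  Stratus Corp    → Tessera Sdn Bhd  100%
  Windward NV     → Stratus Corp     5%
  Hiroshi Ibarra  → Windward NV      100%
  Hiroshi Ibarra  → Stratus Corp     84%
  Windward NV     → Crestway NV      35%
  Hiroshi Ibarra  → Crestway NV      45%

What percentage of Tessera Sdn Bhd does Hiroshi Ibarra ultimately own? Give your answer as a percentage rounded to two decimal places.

89.00%

Hiroshi reaches Tessera along 2 paths.
Via Stratus: 84% × 100% = 84%.
Via Windward → Stratus: 100% × 5% × 100% = 5%.
Total: 84% + 5% = 89%.
Rounded: 89.00%.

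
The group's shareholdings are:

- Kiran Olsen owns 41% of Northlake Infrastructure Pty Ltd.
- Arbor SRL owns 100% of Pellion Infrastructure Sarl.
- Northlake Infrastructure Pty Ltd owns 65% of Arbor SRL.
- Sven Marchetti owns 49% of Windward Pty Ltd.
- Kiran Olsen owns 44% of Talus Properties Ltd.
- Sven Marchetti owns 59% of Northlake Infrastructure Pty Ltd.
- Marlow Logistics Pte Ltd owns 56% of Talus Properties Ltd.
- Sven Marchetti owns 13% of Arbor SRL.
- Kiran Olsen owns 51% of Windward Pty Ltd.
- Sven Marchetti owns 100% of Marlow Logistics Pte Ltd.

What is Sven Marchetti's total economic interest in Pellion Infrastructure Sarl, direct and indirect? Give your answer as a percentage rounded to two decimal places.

Sven reaches Pellion along 2 paths.
Via Arbor: 13% × 100% = 13%.
Via Northlake → Arbor: 59% × 65% × 100% = 38.35%.
Total: 13% + 38.35% = 51.35%.

51.35%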